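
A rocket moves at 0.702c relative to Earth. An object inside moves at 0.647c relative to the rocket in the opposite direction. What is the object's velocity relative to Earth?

Object's velocity in rocket frame is u' = -0.647c
u = (u' + v)/(1 + u'v/c²) = (v - 0.647)/(1 - 0.647·v/c²)
Numerator: 0.702 - 0.647 = 0.055
Denominator: 1 - 0.454194 = 0.545806
u = 0.055/0.545806 = 0.1008c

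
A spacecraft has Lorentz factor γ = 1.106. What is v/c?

From γ = 1/√(1 - v²/c²):
1/γ² = 1/1.106² = 0.8175
v²/c² = 1 - 0.8175 = 0.1825
v/c = √(0.1825) = 0.4272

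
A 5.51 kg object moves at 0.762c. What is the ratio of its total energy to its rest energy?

E = γmc², E₀ = mc²
E/E₀ = γ = 1/√(1 - 0.762²) = 1.544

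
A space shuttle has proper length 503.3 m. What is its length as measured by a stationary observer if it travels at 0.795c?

Proper length L₀ = 503.3 m
γ = 1/√(1 - 0.795²) = 1.6485
L = L₀/γ = 503.3/1.6485 = 305.3 m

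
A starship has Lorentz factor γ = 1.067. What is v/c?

From γ = 1/√(1 - v²/c²):
1/γ² = 1/1.067² = 0.87836
v²/c² = 1 - 0.87836 = 0.12164
v/c = √(0.12164) = 0.3488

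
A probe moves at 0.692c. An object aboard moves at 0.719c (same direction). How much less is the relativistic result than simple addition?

Classical: u' + v = 0.719 + 0.692 = 1.411c
Relativistic: u = (0.719 + 0.692)/(1 + 0.497548) = 1.411/1.497548 = 0.9422c
Difference: 1.411 - 0.9422 = 0.4688c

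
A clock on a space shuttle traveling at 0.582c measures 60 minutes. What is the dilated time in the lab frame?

Proper time Δt₀ = 60 minutes
γ = 1/√(1 - 0.582²) = 1.2297
Δt = γΔt₀ = 1.2297 × 60 = 73.78 minutes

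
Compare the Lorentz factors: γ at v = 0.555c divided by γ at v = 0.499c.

γ₁ = 1/√(1 - 0.555²) = 1.202
γ₂ = 1/√(1 - 0.499²) = 1.154
γ₁/γ₂ = 1.202/1.154 = 1.042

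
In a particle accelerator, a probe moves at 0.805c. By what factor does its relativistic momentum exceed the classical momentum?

p_rel = γmv, p_class = mv
Ratio = γ = 1/√(1 - 0.805²)
= 1/√(0.351975) = 1.686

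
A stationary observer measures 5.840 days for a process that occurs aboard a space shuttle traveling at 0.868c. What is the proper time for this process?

Dilated time Δt = 5.840 days
γ = 1/√(1 - 0.868²) = 2.014
Δt₀ = Δt/γ = 5.840/2.014 = 2.900 days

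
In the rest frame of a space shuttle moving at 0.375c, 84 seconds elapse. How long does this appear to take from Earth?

Proper time Δt₀ = 84 seconds
γ = 1/√(1 - 0.375²) = 1.0787
Δt = γΔt₀ = 1.0787 × 84 = 90.61 seconds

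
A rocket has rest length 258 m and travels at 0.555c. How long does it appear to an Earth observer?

Proper length L₀ = 258 m
γ = 1/√(1 - 0.555²) = 1.202
L = L₀/γ = 258/1.202 = 214.6 m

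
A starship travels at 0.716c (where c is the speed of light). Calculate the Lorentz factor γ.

v/c = 0.716, so (v/c)² = 0.512656
1 - (v/c)² = 0.487344
γ = 1/√(0.487344) = 1.432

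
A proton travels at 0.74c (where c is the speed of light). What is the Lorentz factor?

v/c = 0.74, so (v/c)² = 0.5476
1 - (v/c)² = 0.4524
γ = 1/√(0.4524) = 1.487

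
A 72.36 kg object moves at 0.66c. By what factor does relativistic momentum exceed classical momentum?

p_rel = γmv, p_class = mv
Ratio = γ = 1/√(1 - 0.66²) = 1.331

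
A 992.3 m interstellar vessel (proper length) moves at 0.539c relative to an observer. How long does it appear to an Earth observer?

Proper length L₀ = 992.3 m
γ = 1/√(1 - 0.539²) = 1.1872
L = L₀/γ = 992.3/1.1872 = 835.8 m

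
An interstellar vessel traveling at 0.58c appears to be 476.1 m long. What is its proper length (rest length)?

Contracted length L = 476.1 m
γ = 1/√(1 - 0.58²) = 1.22757
L₀ = γL = 1.22757 × 476.1 = 584.4 m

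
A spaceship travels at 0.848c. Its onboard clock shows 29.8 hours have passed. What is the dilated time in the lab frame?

Proper time Δt₀ = 29.8 hours
γ = 1/√(1 - 0.848²) = 1.887
Δt = γΔt₀ = 1.887 × 29.8 = 56.23 hours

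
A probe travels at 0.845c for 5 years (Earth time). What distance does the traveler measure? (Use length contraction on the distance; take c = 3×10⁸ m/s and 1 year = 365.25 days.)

Earth distance: d = v × t = 0.845c × 5 yr = 4.000×10¹⁶ m
γ = 1.870
d' = d/γ = 4.000×10¹⁶/1.870 = 2.139×10¹⁶ m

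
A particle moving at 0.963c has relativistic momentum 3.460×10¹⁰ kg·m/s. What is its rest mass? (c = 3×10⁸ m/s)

γ = 1/√(1 - 0.963²) = 3.7106
v = 0.963 × 3×10⁸ = 2.889×10⁸ m/s
m = p/(γv) = 3.460×10¹⁰/(3.7106 × 2.889×10⁸) = 32.28 kg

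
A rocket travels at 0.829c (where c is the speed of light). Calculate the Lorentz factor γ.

v/c = 0.829, so (v/c)² = 0.687241
1 - (v/c)² = 0.312759
γ = 1/√(0.312759) = 1.788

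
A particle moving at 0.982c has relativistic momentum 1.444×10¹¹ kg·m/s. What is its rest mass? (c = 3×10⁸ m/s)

γ = 1/√(1 - 0.982²) = 5.2943
v = 0.982 × 3×10⁸ = 2.946×10⁸ m/s
m = p/(γv) = 1.444×10¹¹/(5.2943 × 2.946×10⁸) = 92.58 kg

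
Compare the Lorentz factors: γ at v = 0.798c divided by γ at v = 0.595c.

γ₁ = 1/√(1 - 0.798²) = 1.659
γ₂ = 1/√(1 - 0.595²) = 1.244
γ₁/γ₂ = 1.659/1.244 = 1.334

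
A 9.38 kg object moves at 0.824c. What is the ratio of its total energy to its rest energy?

E = γmc², E₀ = mc²
E/E₀ = γ = 1/√(1 - 0.824²) = 1.765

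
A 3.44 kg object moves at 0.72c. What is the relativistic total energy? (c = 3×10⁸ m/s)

γ = 1/√(1 - 0.72²) = 1.441
mc² = 3.44 × (3×10⁸)² = 3.096×10¹⁷ J
E = γmc² = 1.441 × 3.096×10¹⁷ = 4.461×10¹⁷ J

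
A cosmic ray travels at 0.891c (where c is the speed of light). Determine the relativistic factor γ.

v/c = 0.891, so (v/c)² = 0.793881
1 - (v/c)² = 0.206119
γ = 1/√(0.206119) = 2.203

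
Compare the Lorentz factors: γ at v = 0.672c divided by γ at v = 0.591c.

γ₁ = 1/√(1 - 0.672²) = 1.350
γ₂ = 1/√(1 - 0.591²) = 1.240
γ₁/γ₂ = 1.350/1.240 = 1.089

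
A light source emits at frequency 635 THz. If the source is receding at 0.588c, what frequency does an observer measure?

β = v/c = 0.588
(1-β)/(1+β) = 0.412/1.588 = 0.25945
Doppler factor = √(0.25945) = 0.50936
f_obs = 635 × 0.50936 = 323.4 THz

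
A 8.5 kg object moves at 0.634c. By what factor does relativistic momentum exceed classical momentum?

p_rel = γmv, p_class = mv
Ratio = γ = 1/√(1 - 0.634²) = 1.293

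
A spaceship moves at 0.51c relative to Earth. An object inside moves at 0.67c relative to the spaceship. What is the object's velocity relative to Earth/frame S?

u = (u' + v)/(1 + u'v/c²)
Numerator: 0.67 + 0.51 = 1.18
Denominator: 1 + 0.3417 = 1.3417
u = 1.18/1.3417 = 0.8795c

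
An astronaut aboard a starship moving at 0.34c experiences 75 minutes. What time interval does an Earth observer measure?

Proper time Δt₀ = 75 minutes
γ = 1/√(1 - 0.34²) = 1.0633
Δt = γΔt₀ = 1.0633 × 75 = 79.75 minutes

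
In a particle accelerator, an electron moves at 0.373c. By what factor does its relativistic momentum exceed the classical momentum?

p_rel = γmv, p_class = mv
Ratio = γ = 1/√(1 - 0.373²)
= 1/√(0.860871) = 1.078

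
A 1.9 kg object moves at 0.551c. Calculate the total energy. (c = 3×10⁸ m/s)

γ = 1/√(1 - 0.551²) = 1.198
mc² = 1.9 × (3×10⁸)² = 1.710×10¹⁷ J
E = γmc² = 1.198 × 1.710×10¹⁷ = 2.049×10¹⁷ J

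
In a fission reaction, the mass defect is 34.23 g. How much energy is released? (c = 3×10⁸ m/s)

Convert mass defect: Δm = 34.23 g = 0.03423 kg
E = Δm·c² = 0.03423 × (3×10⁸)²
= 0.03423 × 9×10¹⁶ = 3.081×10¹⁵ J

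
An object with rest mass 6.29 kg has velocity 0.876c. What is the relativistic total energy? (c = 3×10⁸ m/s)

γ = 1/√(1 - 0.876²) = 2.073
mc² = 6.29 × (3×10⁸)² = 5.661×10¹⁷ J
E = γmc² = 2.073 × 5.661×10¹⁷ = 1.174×10¹⁸ J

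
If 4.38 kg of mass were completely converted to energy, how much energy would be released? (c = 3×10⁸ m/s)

Using E = mc²:
c² = (3×10⁸)² = 9×10¹⁶ m²/s²
E = 4.38 × 9×10¹⁶ = 3.942×10¹⁷ J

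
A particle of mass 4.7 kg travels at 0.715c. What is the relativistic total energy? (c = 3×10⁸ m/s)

γ = 1/√(1 - 0.715²) = 1.43036
mc² = 4.7 × (3×10⁸)² = 4.230×10¹⁷ J
E = γmc² = 1.43036 × 4.230×10¹⁷ = 6.050×10¹⁷ J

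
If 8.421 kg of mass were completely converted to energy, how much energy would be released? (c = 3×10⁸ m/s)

Using E = mc²:
c² = (3×10⁸)² = 9×10¹⁶ m²/s²
E = 8.421 × 9×10¹⁶ = 7.579×10¹⁷ J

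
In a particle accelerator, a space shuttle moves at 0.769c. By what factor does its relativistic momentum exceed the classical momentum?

p_rel = γmv, p_class = mv
Ratio = γ = 1/√(1 - 0.769²)
= 1/√(0.408639) = 1.564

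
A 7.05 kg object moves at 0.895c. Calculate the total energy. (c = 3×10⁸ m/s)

γ = 1/√(1 - 0.895²) = 2.2418
mc² = 7.05 × (3×10⁸)² = 6.345×10¹⁷ J
E = γmc² = 2.2418 × 6.345×10¹⁷ = 1.422×10¹⁸ J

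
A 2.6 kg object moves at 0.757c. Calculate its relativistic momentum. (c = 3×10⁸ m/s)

γ = 1/√(1 - 0.757²) = 1.53042
v = 0.757 × 3×10⁸ = 2.271×10⁸ m/s
p = γmv = 1.53042 × 2.6 × 2.271×10⁸ = 9.037×10⁸ kg·m/s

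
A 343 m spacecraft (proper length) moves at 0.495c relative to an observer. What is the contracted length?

Proper length L₀ = 343 m
γ = 1/√(1 - 0.495²) = 1.151
L = L₀/γ = 343/1.151 = 298.0 m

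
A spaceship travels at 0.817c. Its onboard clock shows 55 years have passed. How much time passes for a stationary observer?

Proper time Δt₀ = 55 years
γ = 1/√(1 - 0.817²) = 1.7342
Δt = γΔt₀ = 1.7342 × 55 = 95.38 years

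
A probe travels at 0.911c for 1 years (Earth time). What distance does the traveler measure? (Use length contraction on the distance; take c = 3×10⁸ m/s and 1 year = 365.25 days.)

Earth distance: d = v × t = 0.911c × 1 yr = 8.625×10¹⁵ m
γ = 2.425
d' = d/γ = 8.625×10¹⁵/2.425 = 3.557×10¹⁵ m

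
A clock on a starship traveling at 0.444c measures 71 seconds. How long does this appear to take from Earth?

Proper time Δt₀ = 71 seconds
γ = 1/√(1 - 0.444²) = 1.116
Δt = γΔt₀ = 1.116 × 71 = 79.24 seconds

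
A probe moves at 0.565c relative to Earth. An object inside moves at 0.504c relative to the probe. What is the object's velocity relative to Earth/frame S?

u = (u' + v)/(1 + u'v/c²)
Numerator: 0.504 + 0.565 = 1.069
Denominator: 1 + 0.28476 = 1.28476
u = 1.069/1.28476 = 0.8321c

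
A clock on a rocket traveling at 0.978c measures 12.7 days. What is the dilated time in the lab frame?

Proper time Δt₀ = 12.7 days
γ = 1/√(1 - 0.978²) = 4.794
Δt = γΔt₀ = 4.794 × 12.7 = 60.88 days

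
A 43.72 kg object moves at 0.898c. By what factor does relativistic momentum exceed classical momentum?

p_rel = γmv, p_class = mv
Ratio = γ = 1/√(1 - 0.898²) = 2.273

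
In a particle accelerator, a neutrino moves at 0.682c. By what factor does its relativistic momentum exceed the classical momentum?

p_rel = γmv, p_class = mv
Ratio = γ = 1/√(1 - 0.682²)
= 1/√(0.534876) = 1.367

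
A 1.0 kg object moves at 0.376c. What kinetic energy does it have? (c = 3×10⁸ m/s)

γ = 1/√(1 - 0.376²) = 1.07919
γ - 1 = 0.07919
KE = (γ-1)mc² = 0.07919 × 1.0 × (3×10⁸)² = 7.127×10¹⁵ J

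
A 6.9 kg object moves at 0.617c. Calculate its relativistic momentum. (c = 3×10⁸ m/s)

γ = 1/√(1 - 0.617²) = 1.271
v = 0.617 × 3×10⁸ = 1.851×10⁸ m/s
p = γmv = 1.271 × 6.9 × 1.851×10⁸ = 1.623×10⁹ kg·m/s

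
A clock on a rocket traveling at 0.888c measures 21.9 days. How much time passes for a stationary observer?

Proper time Δt₀ = 21.9 days
γ = 1/√(1 - 0.888²) = 2.17465
Δt = γΔt₀ = 2.17465 × 21.9 = 47.62 days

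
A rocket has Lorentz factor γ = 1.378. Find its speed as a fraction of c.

From γ = 1/√(1 - v²/c²):
1/γ² = 1/1.378² = 0.5266
v²/c² = 1 - 0.5266 = 0.4734
v/c = √(0.4734) = 0.6880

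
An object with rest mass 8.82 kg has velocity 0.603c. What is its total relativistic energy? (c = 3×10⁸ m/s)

γ = 1/√(1 - 0.603²) = 1.25354
mc² = 8.82 × (3×10⁸)² = 7.938×10¹⁷ J
E = γmc² = 1.25354 × 7.938×10¹⁷ = 9.951×10¹⁷ J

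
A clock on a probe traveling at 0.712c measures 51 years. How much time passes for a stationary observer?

Proper time Δt₀ = 51 years
γ = 1/√(1 - 0.712²) = 1.4241
Δt = γΔt₀ = 1.4241 × 51 = 72.63 years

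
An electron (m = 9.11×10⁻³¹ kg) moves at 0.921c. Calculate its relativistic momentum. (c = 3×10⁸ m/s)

γ = 1/√(1 - 0.921²) = 2.567
v = 0.921 × 3×10⁸ = 2.763×10⁸ m/s
p = γmv = 2.567 × 9.11×10⁻³¹ × 2.763×10⁸ = 6.461×10⁻²² kg·m/s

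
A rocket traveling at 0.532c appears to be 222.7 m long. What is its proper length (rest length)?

Contracted length L = 222.7 m
γ = 1/√(1 - 0.532²) = 1.181
L₀ = γL = 1.181 × 222.7 = 263.0 m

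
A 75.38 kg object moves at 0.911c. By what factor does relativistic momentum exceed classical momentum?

p_rel = γmv, p_class = mv
Ratio = γ = 1/√(1 - 0.911²) = 2.425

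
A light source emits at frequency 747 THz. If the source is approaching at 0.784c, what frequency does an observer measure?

β = v/c = 0.784
(1+β)/(1-β) = 1.784/0.216 = 8.259
Doppler factor = √(8.259) = 2.874
f_obs = 747 × 2.874 = 2147 THz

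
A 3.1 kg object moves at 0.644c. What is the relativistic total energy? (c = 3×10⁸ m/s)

γ = 1/√(1 - 0.644²) = 1.307
mc² = 3.1 × (3×10⁸)² = 2.790×10¹⁷ J
E = γmc² = 1.307 × 2.790×10¹⁷ = 3.647×10¹⁷ J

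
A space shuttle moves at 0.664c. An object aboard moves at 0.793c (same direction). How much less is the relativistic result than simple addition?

Classical: u' + v = 0.793 + 0.664 = 1.457c
Relativistic: u = (0.793 + 0.664)/(1 + 0.526552) = 1.457/1.526552 = 0.9544c
Difference: 1.457 - 0.9544 = 0.5026c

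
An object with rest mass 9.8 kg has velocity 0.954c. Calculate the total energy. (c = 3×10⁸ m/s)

γ = 1/√(1 - 0.954²) = 3.3355
mc² = 9.8 × (3×10⁸)² = 8.820×10¹⁷ J
E = γmc² = 3.3355 × 8.820×10¹⁷ = 2.942×10¹⁸ J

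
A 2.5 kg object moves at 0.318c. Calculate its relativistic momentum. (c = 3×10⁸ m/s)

γ = 1/√(1 - 0.318²) = 1.055
v = 0.318 × 3×10⁸ = 9.540×10⁷ m/s
p = γmv = 1.055 × 2.5 × 9.540×10⁷ = 2.516×10⁸ kg·m/s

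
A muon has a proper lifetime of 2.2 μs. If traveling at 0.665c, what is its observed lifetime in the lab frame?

Proper lifetime τ₀ = 2.2 μs
γ = 1/√(1 - 0.665²) = 1.339
τ = γτ₀ = 1.339 × 2.2 μs = 2.946 μs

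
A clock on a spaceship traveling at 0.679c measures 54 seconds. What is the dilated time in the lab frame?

Proper time Δt₀ = 54 seconds
γ = 1/√(1 - 0.679²) = 1.36214
Δt = γΔt₀ = 1.36214 × 54 = 73.56 seconds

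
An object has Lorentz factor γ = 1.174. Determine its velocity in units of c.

From γ = 1/√(1 - v²/c²):
1/γ² = 1/1.174² = 0.7255
v²/c² = 1 - 0.7255 = 0.2745
v/c = √(0.2745) = 0.5239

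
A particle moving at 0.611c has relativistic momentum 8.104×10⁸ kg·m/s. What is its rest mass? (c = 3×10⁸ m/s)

γ = 1/√(1 - 0.611²) = 1.2632
v = 0.611 × 3×10⁸ = 1.833×10⁸ m/s
m = p/(γv) = 8.104×10⁸/(1.2632 × 1.833×10⁸) = 3.500 kg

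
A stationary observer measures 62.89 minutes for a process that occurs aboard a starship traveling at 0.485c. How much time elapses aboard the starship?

Dilated time Δt = 62.89 minutes
γ = 1/√(1 - 0.485²) = 1.1435
Δt₀ = Δt/γ = 62.89/1.1435 = 55.00 minutes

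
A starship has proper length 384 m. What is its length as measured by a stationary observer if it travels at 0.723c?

Proper length L₀ = 384 m
γ = 1/√(1 - 0.723²) = 1.4475
L = L₀/γ = 384/1.4475 = 265.3 m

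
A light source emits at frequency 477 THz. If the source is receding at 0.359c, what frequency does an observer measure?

β = v/c = 0.359
(1-β)/(1+β) = 0.641/1.359 = 0.4717
Doppler factor = √(0.4717) = 0.6868
f_obs = 477 × 0.6868 = 327.6 THz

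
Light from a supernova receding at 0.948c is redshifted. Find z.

β = 0.948
(1+β)/(1-β) = 1.948/0.052 = 37.462
√(37.462) = 6.121
z = 6.121 - 1 = 5.121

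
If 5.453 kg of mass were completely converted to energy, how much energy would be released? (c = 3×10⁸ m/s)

Using E = mc²:
c² = (3×10⁸)² = 9×10¹⁶ m²/s²
E = 5.453 × 9×10¹⁶ = 4.908×10¹⁷ J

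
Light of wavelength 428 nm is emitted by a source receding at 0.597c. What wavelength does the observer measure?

β = 0.597
Wavelength Doppler factor = √(1.597/0.403) = √(3.963) = 1.9907
λ_obs = 428 × 1.9907 = 852.0 nm (redshift)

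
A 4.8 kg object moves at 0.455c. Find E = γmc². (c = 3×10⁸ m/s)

γ = 1/√(1 - 0.455²) = 1.123
mc² = 4.8 × (3×10⁸)² = 4.320×10¹⁷ J
E = γmc² = 1.123 × 4.320×10¹⁷ = 4.851×10¹⁷ J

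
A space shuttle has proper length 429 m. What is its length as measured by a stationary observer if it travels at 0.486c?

Proper length L₀ = 429 m
γ = 1/√(1 - 0.486²) = 1.1442
L = L₀/γ = 429/1.1442 = 374.9 m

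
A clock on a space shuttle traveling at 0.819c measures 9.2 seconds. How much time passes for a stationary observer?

Proper time Δt₀ = 9.2 seconds
γ = 1/√(1 - 0.819²) = 1.7428
Δt = γΔt₀ = 1.7428 × 9.2 = 16.03 seconds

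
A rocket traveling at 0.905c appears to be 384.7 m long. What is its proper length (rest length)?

Contracted length L = 384.7 m
γ = 1/√(1 - 0.905²) = 2.3507
L₀ = γL = 2.3507 × 384.7 = 904.3 m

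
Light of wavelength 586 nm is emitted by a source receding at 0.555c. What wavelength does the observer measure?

β = 0.555
Wavelength Doppler factor = √(1.555/0.445) = √(3.494) = 1.869
λ_obs = 586 × 1.869 = 1095 nm (redshift)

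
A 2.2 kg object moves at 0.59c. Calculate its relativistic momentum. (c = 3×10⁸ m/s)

γ = 1/√(1 - 0.59²) = 1.2385
v = 0.59 × 3×10⁸ = 1.770×10⁸ m/s
p = γmv = 1.2385 × 2.2 × 1.770×10⁸ = 4.823×10⁸ kg·m/s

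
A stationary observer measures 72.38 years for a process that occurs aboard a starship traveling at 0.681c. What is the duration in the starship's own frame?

Dilated time Δt = 72.38 years
γ = 1/√(1 - 0.681²) = 1.3656
Δt₀ = Δt/γ = 72.38/1.3656 = 53.00 years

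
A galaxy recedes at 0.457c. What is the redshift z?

β = 0.457
(1+β)/(1-β) = 1.457/0.543 = 2.68324
√(2.68324) = 1.6381
z = 1.6381 - 1 = 0.6381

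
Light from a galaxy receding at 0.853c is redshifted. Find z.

β = 0.853
(1+β)/(1-β) = 1.853/0.147 = 12.605
√(12.605) = 3.550
z = 3.550 - 1 = 2.550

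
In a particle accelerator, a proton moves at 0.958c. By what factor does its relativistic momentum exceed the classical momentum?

p_rel = γmv, p_class = mv
Ratio = γ = 1/√(1 - 0.958²)
= 1/√(0.082236) = 3.487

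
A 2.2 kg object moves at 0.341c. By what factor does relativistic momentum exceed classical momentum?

p_rel = γmv, p_class = mv
Ratio = γ = 1/√(1 - 0.341²) = 1.064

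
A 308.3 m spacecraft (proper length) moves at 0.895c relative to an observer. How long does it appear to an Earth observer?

Proper length L₀ = 308.3 m
γ = 1/√(1 - 0.895²) = 2.242
L = L₀/γ = 308.3/2.242 = 137.5 m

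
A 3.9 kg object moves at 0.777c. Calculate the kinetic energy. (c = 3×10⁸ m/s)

γ = 1/√(1 - 0.777²) = 1.5886
γ - 1 = 0.5886
KE = (γ-1)mc² = 0.5886 × 3.9 × (3×10⁸)² = 2.066×10¹⁷ J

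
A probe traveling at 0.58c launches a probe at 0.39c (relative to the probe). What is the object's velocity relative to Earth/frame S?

u = (u' + v)/(1 + u'v/c²)
Numerator: 0.39 + 0.58 = 0.97
Denominator: 1 + 0.2262 = 1.2262
u = 0.97/1.2262 = 0.7911c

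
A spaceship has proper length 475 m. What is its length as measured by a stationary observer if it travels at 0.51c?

Proper length L₀ = 475 m
γ = 1/√(1 - 0.51²) = 1.1626
L = L₀/γ = 475/1.1626 = 408.6 m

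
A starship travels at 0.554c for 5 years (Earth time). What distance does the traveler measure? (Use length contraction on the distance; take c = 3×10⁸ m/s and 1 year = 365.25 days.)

Earth distance: d = v × t = 0.554c × 5 yr = 2.622×10¹⁶ m
γ = 1.201
d' = d/γ = 2.622×10¹⁶/1.201 = 2.183×10¹⁶ m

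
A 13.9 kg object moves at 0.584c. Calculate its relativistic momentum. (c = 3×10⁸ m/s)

γ = 1/√(1 - 0.584²) = 1.232
v = 0.584 × 3×10⁸ = 1.752×10⁸ m/s
p = γmv = 1.232 × 13.9 × 1.752×10⁸ = 3.000×10⁹ kg·m/s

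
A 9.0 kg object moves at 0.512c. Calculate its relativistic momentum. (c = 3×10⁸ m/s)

γ = 1/√(1 - 0.512²) = 1.164
v = 0.512 × 3×10⁸ = 1.536×10⁸ m/s
p = γmv = 1.164 × 9.0 × 1.536×10⁸ = 1.609×10⁹ kg·m/s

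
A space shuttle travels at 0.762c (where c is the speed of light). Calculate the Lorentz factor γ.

v/c = 0.762, so (v/c)² = 0.580644
1 - (v/c)² = 0.419356
γ = 1/√(0.419356) = 1.544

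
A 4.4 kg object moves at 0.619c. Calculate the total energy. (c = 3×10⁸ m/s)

γ = 1/√(1 - 0.619²) = 1.2733
mc² = 4.4 × (3×10⁸)² = 3.960×10¹⁷ J
E = γmc² = 1.2733 × 3.960×10¹⁷ = 5.042×10¹⁷ J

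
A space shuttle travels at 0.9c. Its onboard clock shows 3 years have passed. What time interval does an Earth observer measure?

Proper time Δt₀ = 3 years
γ = 1/√(1 - 0.9²) = 2.294
Δt = γΔt₀ = 2.294 × 3 = 6.882 years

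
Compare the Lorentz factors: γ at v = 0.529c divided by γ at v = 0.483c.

γ₁ = 1/√(1 - 0.529²) = 1.178
γ₂ = 1/√(1 - 0.483²) = 1.142
γ₁/γ₂ = 1.178/1.142 = 1.032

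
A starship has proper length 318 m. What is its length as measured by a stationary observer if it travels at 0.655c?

Proper length L₀ = 318 m
γ = 1/√(1 - 0.655²) = 1.3234
L = L₀/γ = 318/1.3234 = 240.3 m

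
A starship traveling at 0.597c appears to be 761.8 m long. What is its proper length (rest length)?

Contracted length L = 761.8 m
γ = 1/√(1 - 0.597²) = 1.2465
L₀ = γL = 1.2465 × 761.8 = 949.6 m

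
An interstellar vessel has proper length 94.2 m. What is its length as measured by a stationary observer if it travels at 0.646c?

Proper length L₀ = 94.2 m
γ = 1/√(1 - 0.646²) = 1.310
L = L₀/γ = 94.2/1.310 = 71.91 m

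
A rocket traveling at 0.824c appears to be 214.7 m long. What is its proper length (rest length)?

Contracted length L = 214.7 m
γ = 1/√(1 - 0.824²) = 1.765
L₀ = γL = 1.765 × 214.7 = 378.9 m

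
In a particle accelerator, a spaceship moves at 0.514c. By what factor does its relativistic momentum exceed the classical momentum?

p_rel = γmv, p_class = mv
Ratio = γ = 1/√(1 - 0.514²)
= 1/√(0.735804) = 1.166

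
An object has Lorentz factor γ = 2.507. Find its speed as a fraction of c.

From γ = 1/√(1 - v²/c²):
1/γ² = 1/2.507² = 0.1591
v²/c² = 1 - 0.1591 = 0.8409
v/c = √(0.8409) = 0.9170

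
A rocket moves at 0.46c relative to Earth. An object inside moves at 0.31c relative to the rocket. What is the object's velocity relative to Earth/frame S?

u = (u' + v)/(1 + u'v/c²)
Numerator: 0.31 + 0.46 = 0.77
Denominator: 1 + 0.1426 = 1.1426
u = 0.77/1.1426 = 0.6739c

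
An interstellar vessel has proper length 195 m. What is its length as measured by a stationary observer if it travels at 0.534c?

Proper length L₀ = 195 m
γ = 1/√(1 - 0.534²) = 1.1828
L = L₀/γ = 195/1.1828 = 164.9 m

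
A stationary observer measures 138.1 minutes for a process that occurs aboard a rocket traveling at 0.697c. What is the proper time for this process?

Dilated time Δt = 138.1 minutes
γ = 1/√(1 - 0.697²) = 1.39456
Δt₀ = Δt/γ = 138.1/1.39456 = 99.03 minutes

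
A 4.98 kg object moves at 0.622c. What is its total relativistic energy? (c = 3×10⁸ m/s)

γ = 1/√(1 - 0.622²) = 1.277
mc² = 4.98 × (3×10⁸)² = 4.482×10¹⁷ J
E = γmc² = 1.277 × 4.482×10¹⁷ = 5.724×10¹⁷ J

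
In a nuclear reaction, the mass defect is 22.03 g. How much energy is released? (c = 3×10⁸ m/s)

Convert mass defect: Δm = 22.03 g = 0.02203 kg
E = Δm·c² = 0.02203 × (3×10⁸)²
= 0.02203 × 9×10¹⁶ = 1.983×10¹⁵ J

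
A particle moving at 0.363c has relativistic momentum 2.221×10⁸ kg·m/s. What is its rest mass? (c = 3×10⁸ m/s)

γ = 1/√(1 - 0.363²) = 1.0732
v = 0.363 × 3×10⁸ = 1.089×10⁸ m/s
m = p/(γv) = 2.221×10⁸/(1.0732 × 1.089×10⁸) = 1.900 kg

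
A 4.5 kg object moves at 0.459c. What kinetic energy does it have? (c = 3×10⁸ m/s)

γ = 1/√(1 - 0.459²) = 1.12557
γ - 1 = 0.12557
KE = (γ-1)mc² = 0.12557 × 4.5 × (3×10⁸)² = 5.086×10¹⁶ J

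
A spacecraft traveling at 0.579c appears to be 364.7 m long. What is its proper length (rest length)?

Contracted length L = 364.7 m
γ = 1/√(1 - 0.579²) = 1.2265
L₀ = γL = 1.2265 × 364.7 = 447.3 m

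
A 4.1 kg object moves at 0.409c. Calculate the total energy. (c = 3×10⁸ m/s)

γ = 1/√(1 - 0.409²) = 1.096
mc² = 4.1 × (3×10⁸)² = 3.690×10¹⁷ J
E = γmc² = 1.096 × 3.690×10¹⁷ = 4.044×10¹⁷ J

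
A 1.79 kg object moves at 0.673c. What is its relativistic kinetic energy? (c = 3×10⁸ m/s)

γ = 1/√(1 - 0.673²) = 1.352
γ - 1 = 0.3520
KE = (γ-1)mc² = 0.3520 × 1.79 × (3×10⁸)² = 5.671×10¹⁶ J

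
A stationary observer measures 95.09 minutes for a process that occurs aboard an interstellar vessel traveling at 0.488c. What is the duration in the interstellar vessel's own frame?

Dilated time Δt = 95.09 minutes
γ = 1/√(1 - 0.488²) = 1.1457
Δt₀ = Δt/γ = 95.09/1.1457 = 83.00 minutes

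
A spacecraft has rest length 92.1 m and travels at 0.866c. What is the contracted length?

Proper length L₀ = 92.1 m
γ = 1/√(1 - 0.866²) = 2.000
L = L₀/γ = 92.1/2.000 = 46.05 m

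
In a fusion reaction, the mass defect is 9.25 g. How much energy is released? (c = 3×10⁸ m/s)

Convert mass defect: Δm = 9.25 g = 0.00925 kg
E = Δm·c² = 0.00925 × (3×10⁸)²
= 0.00925 × 9×10¹⁶ = 8.325×10¹⁴ J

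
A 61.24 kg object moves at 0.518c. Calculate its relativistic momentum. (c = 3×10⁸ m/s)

γ = 1/√(1 - 0.518²) = 1.169
v = 0.518 × 3×10⁸ = 1.554×10⁸ m/s
p = γmv = 1.169 × 61.24 × 1.554×10⁸ = 1.113×10¹⁰ kg·m/s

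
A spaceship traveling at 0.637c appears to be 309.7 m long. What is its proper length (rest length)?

Contracted length L = 309.7 m
γ = 1/√(1 - 0.637²) = 1.29725
L₀ = γL = 1.29725 × 309.7 = 401.8 m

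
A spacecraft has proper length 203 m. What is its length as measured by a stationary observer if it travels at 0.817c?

Proper length L₀ = 203 m
γ = 1/√(1 - 0.817²) = 1.734
L = L₀/γ = 203/1.734 = 117.1 m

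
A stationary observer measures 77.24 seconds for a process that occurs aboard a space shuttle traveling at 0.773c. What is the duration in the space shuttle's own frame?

Dilated time Δt = 77.24 seconds
γ = 1/√(1 - 0.773²) = 1.5763
Δt₀ = Δt/γ = 77.24/1.5763 = 49.00 seconds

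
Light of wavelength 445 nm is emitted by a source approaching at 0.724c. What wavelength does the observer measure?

β = 0.724
Wavelength Doppler factor = √(0.276/1.724) = √(0.1601) = 0.40012
λ_obs = 445 × 0.40012 = 178.1 nm (blueshift)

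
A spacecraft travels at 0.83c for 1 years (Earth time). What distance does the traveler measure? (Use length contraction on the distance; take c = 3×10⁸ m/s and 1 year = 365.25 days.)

Earth distance: d = v × t = 0.83c × 1 yr = 7.858×10¹⁵ m
γ = 1.793
d' = d/γ = 7.858×10¹⁵/1.793 = 4.383×10¹⁵ m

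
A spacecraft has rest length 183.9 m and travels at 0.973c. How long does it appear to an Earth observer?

Proper length L₀ = 183.9 m
γ = 1/√(1 - 0.973²) = 4.33266
L = L₀/γ = 183.9/4.33266 = 42.45 m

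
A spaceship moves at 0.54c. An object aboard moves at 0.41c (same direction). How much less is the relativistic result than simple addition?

Classical: u' + v = 0.41 + 0.54 = 0.95c
Relativistic: u = (0.41 + 0.54)/(1 + 0.2214) = 0.95/1.2214 = 0.7778c
Difference: 0.95 - 0.7778 = 0.1722c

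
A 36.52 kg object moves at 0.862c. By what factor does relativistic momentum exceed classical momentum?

p_rel = γmv, p_class = mv
Ratio = γ = 1/√(1 - 0.862²) = 1.973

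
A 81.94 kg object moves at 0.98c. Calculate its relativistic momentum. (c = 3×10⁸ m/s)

γ = 1/√(1 - 0.98²) = 5.025
v = 0.98 × 3×10⁸ = 2.940×10⁸ m/s
p = γmv = 5.025 × 81.94 × 2.940×10⁸ = 1.211×10¹¹ kg·m/s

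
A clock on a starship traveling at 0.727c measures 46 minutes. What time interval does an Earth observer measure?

Proper time Δt₀ = 46 minutes
γ = 1/√(1 - 0.727²) = 1.4564
Δt = γΔt₀ = 1.4564 × 46 = 66.99 minutes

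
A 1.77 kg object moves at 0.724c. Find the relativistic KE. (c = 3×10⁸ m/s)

γ = 1/√(1 - 0.724²) = 1.4497
γ - 1 = 0.4497
KE = (γ-1)mc² = 0.4497 × 1.77 × (3×10⁸)² = 7.164×10¹⁶ J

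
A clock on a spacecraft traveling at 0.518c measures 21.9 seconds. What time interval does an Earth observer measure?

Proper time Δt₀ = 21.9 seconds
γ = 1/√(1 - 0.518²) = 1.169
Δt = γΔt₀ = 1.169 × 21.9 = 25.60 seconds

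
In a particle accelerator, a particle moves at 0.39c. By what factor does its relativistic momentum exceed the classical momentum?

p_rel = γmv, p_class = mv
Ratio = γ = 1/√(1 - 0.39²)
= 1/√(0.8479) = 1.086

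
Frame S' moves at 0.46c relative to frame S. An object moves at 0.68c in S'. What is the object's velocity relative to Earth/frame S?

u = (u' + v)/(1 + u'v/c²)
Numerator: 0.68 + 0.46 = 1.14
Denominator: 1 + 0.3128 = 1.3128
u = 1.14/1.3128 = 0.8684c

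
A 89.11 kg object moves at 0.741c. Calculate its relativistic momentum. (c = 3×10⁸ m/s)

γ = 1/√(1 - 0.741²) = 1.489
v = 0.741 × 3×10⁸ = 2.223×10⁸ m/s
p = γmv = 1.489 × 89.11 × 2.223×10⁸ = 2.950×10¹⁰ kg·m/s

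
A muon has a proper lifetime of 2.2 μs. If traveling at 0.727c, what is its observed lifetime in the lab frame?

Proper lifetime τ₀ = 2.2 μs
γ = 1/√(1 - 0.727²) = 1.4564
τ = γτ₀ = 1.4564 × 2.2 μs = 3.204 μs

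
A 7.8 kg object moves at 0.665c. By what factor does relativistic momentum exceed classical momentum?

p_rel = γmv, p_class = mv
Ratio = γ = 1/√(1 - 0.665²) = 1.339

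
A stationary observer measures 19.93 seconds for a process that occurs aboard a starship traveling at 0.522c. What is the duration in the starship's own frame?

Dilated time Δt = 19.93 seconds
γ = 1/√(1 - 0.522²) = 1.1724
Δt₀ = Δt/γ = 19.93/1.1724 = 17.00 seconds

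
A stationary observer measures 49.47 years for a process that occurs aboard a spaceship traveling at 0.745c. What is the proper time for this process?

Dilated time Δt = 49.47 years
γ = 1/√(1 - 0.745²) = 1.499
Δt₀ = Δt/γ = 49.47/1.499 = 33.00 years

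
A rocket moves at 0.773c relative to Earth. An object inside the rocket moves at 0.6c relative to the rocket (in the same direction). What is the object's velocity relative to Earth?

u = (u' + v)/(1 + u'v/c²)
Numerator: 0.6 + 0.773 = 1.373
Denominator: 1 + 0.4638 = 1.4638
u = 1.373/1.4638 = 0.9380c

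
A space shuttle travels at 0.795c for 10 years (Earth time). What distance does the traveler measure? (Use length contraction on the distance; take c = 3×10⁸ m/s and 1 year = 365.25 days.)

Earth distance: d = v × t = 0.795c × 10 yr = 7.5265×10¹⁶ m
γ = 1.6485
d' = d/γ = 7.5265×10¹⁶/1.6485 = 4.566×10¹⁶ m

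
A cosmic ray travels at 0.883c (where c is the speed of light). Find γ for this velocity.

v/c = 0.883, so (v/c)² = 0.779689
1 - (v/c)² = 0.220311
γ = 1/√(0.220311) = 2.131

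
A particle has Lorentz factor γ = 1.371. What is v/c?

From γ = 1/√(1 - v²/c²):
1/γ² = 1/1.371² = 0.5320
v²/c² = 1 - 0.5320 = 0.4680
v/c = √(0.4680) = 0.6841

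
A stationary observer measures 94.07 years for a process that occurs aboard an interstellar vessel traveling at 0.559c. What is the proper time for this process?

Dilated time Δt = 94.07 years
γ = 1/√(1 - 0.559²) = 1.206
Δt₀ = Δt/γ = 94.07/1.206 = 78.00 years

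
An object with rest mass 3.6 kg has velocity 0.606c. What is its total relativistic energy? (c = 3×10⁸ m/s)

γ = 1/√(1 - 0.606²) = 1.257
mc² = 3.6 × (3×10⁸)² = 3.240×10¹⁷ J
E = γmc² = 1.257 × 3.240×10¹⁷ = 4.073×10¹⁷ J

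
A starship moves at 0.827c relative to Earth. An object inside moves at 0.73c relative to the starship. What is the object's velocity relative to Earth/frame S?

u = (u' + v)/(1 + u'v/c²)
Numerator: 0.73 + 0.827 = 1.557
Denominator: 1 + 0.60371 = 1.60371
u = 1.557/1.60371 = 0.9709c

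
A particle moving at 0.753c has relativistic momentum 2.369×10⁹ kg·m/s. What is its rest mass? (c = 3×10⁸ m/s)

γ = 1/√(1 - 0.753²) = 1.5197
v = 0.753 × 3×10⁸ = 2.259×10⁸ m/s
m = p/(γv) = 2.369×10⁹/(1.5197 × 2.259×10⁸) = 6.901 kg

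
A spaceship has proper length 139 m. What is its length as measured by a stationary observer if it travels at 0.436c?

Proper length L₀ = 139 m
γ = 1/√(1 - 0.436²) = 1.111
L = L₀/γ = 139/1.111 = 125.1 m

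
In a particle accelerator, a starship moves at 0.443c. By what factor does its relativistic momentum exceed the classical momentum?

p_rel = γmv, p_class = mv
Ratio = γ = 1/√(1 - 0.443²)
= 1/√(0.803751) = 1.115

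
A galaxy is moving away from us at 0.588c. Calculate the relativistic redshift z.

β = 0.588
(1+β)/(1-β) = 1.588/0.412 = 3.8544
√(3.8544) = 1.9633
z = 1.9633 - 1 = 0.9633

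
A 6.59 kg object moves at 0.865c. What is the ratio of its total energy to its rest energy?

E = γmc², E₀ = mc²
E/E₀ = γ = 1/√(1 - 0.865²) = 1.993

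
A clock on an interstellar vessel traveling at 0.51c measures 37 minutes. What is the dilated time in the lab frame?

Proper time Δt₀ = 37 minutes
γ = 1/√(1 - 0.51²) = 1.16255
Δt = γΔt₀ = 1.16255 × 37 = 43.01 minutes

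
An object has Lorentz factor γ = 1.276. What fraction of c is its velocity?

From γ = 1/√(1 - v²/c²):
1/γ² = 1/1.276² = 0.6142
v²/c² = 1 - 0.6142 = 0.3858
v/c = √(0.3858) = 0.6211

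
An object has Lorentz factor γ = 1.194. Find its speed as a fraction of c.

From γ = 1/√(1 - v²/c²):
1/γ² = 1/1.194² = 0.7014
v²/c² = 1 - 0.7014 = 0.2986
v/c = √(0.2986) = 0.5464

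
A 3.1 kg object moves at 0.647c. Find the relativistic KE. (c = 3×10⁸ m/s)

γ = 1/√(1 - 0.647²) = 1.3115
γ - 1 = 0.3115
KE = (γ-1)mc² = 0.3115 × 3.1 × (3×10⁸)² = 8.691×10¹⁶ J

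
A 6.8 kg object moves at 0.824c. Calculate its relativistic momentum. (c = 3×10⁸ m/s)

γ = 1/√(1 - 0.824²) = 1.765
v = 0.824 × 3×10⁸ = 2.472×10⁸ m/s
p = γmv = 1.765 × 6.8 × 2.472×10⁸ = 2.967×10⁹ kg·m/s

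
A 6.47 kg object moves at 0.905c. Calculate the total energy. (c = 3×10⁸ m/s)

γ = 1/√(1 - 0.905²) = 2.351
mc² = 6.47 × (3×10⁸)² = 5.823×10¹⁷ J
E = γmc² = 2.351 × 5.823×10¹⁷ = 1.369×10¹⁸ J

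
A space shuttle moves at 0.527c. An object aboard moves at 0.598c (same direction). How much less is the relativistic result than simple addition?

Classical: u' + v = 0.598 + 0.527 = 1.125c
Relativistic: u = (0.598 + 0.527)/(1 + 0.315146) = 1.125/1.315146 = 0.8554c
Difference: 1.125 - 0.8554 = 0.2696c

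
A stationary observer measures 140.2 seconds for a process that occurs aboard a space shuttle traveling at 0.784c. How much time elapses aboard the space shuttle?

Dilated time Δt = 140.2 seconds
γ = 1/√(1 - 0.784²) = 1.611
Δt₀ = Δt/γ = 140.2/1.611 = 87.03 seconds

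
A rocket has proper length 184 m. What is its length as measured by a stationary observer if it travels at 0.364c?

Proper length L₀ = 184 m
γ = 1/√(1 - 0.364²) = 1.0737
L = L₀/γ = 184/1.0737 = 171.4 m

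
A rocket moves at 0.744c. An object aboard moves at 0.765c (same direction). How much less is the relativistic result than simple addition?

Classical: u' + v = 0.765 + 0.744 = 1.509c
Relativistic: u = (0.765 + 0.744)/(1 + 0.56916) = 1.509/1.56916 = 0.9617c
Difference: 1.509 - 0.9617 = 0.5473c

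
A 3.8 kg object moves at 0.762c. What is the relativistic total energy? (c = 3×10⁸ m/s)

γ = 1/√(1 - 0.762²) = 1.5442
mc² = 3.8 × (3×10⁸)² = 3.420×10¹⁷ J
E = γmc² = 1.5442 × 3.420×10¹⁷ = 5.281×10¹⁷ J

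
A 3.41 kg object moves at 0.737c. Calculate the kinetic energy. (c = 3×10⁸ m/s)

γ = 1/√(1 - 0.737²) = 1.4795
γ - 1 = 0.4795
KE = (γ-1)mc² = 0.4795 × 3.41 × (3×10⁸)² = 1.472×10¹⁷ J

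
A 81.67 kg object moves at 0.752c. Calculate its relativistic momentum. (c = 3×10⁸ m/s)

γ = 1/√(1 - 0.752²) = 1.517
v = 0.752 × 3×10⁸ = 2.256×10⁸ m/s
p = γmv = 1.517 × 81.67 × 2.256×10⁸ = 2.795×10¹⁰ kg·m/s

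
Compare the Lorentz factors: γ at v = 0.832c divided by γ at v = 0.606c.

γ₁ = 1/√(1 - 0.832²) = 1.803
γ₂ = 1/√(1 - 0.606²) = 1.257
γ₁/γ₂ = 1.803/1.257 = 1.434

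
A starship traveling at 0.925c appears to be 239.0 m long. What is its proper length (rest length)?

Contracted length L = 239.0 m
γ = 1/√(1 - 0.925²) = 2.632
L₀ = γL = 2.632 × 239.0 = 629.0 m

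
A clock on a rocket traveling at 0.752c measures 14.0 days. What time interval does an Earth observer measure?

Proper time Δt₀ = 14.0 days
γ = 1/√(1 - 0.752²) = 1.517
Δt = γΔt₀ = 1.517 × 14.0 = 21.24 days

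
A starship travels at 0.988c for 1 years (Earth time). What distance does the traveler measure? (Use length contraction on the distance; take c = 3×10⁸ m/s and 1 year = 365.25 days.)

Earth distance: d = v × t = 0.988c × 1 yr = 9.354×10¹⁵ m
γ = 6.474
d' = d/γ = 9.354×10¹⁵/6.474 = 1.445×10¹⁵ m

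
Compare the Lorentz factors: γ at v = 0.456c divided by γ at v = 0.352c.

γ₁ = 1/√(1 - 0.456²) = 1.124
γ₂ = 1/√(1 - 0.352²) = 1.068
γ₁/γ₂ = 1.124/1.068 = 1.052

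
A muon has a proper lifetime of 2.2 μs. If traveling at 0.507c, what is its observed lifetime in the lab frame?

Proper lifetime τ₀ = 2.2 μs
γ = 1/√(1 - 0.507²) = 1.160
τ = γτ₀ = 1.160 × 2.2 μs = 2.552 μs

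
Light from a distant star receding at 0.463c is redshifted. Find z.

β = 0.463
(1+β)/(1-β) = 1.463/0.537 = 2.7244
√(2.7244) = 1.6506
z = 1.6506 - 1 = 0.6506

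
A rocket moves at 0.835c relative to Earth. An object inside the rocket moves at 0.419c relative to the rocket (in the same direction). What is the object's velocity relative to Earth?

u = (u' + v)/(1 + u'v/c²)
Numerator: 0.419 + 0.835 = 1.254
Denominator: 1 + 0.349865 = 1.349865
u = 1.254/1.349865 = 0.9290c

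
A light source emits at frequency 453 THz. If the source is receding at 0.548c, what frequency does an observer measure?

β = v/c = 0.548
(1-β)/(1+β) = 0.452/1.548 = 0.2920
Doppler factor = √(0.2920) = 0.5404
f_obs = 453 × 0.5404 = 244.8 THz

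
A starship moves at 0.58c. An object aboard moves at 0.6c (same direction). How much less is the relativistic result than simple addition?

Classical: u' + v = 0.6 + 0.58 = 1.18c
Relativistic: u = (0.6 + 0.58)/(1 + 0.348) = 1.18/1.348 = 0.8754c
Difference: 1.18 - 0.8754 = 0.3046c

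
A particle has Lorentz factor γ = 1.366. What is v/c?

From γ = 1/√(1 - v²/c²):
1/γ² = 1/1.366² = 0.5359
v²/c² = 1 - 0.5359 = 0.4641
v/c = √(0.4641) = 0.6812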